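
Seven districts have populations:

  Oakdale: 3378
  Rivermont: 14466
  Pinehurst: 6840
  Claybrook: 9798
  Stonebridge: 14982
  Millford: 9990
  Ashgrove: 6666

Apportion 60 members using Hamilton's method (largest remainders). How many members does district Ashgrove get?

The standard divisor is 66120/60 = 1102.
Standard quotas: Oakdale 3.0653, Rivermont 13.1270, Pinehurst 6.2069, Claybrook 8.8911, Stonebridge 13.5953, Millford 9.0653, Ashgrove 6.0490.
Lower quotas: Oakdale 3, Rivermont 13, Pinehurst 6, Claybrook 8, Stonebridge 13, Millford 9, Ashgrove 6 (sum 58, leaving 2 seats).
Remainders in descending order: Claybrook 0.8911, Stonebridge 0.5953, Pinehurst 0.2069, Rivermont 0.1270, Oakdale 0.0653, Millford 0.0653, Ashgrove 0.0490.
Largest remainders: Claybrook, Stonebridge receive the extra seats.
Ashgrove receives 6.

6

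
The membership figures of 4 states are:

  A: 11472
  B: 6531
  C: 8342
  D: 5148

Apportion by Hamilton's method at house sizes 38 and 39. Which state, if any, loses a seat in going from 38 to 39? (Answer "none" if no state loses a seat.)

At 38 seats: A 14, B 8, C 10, D 6.
At 39 seats: A 14, B 8, C 10, D 7.
No state's allocation decreased.

none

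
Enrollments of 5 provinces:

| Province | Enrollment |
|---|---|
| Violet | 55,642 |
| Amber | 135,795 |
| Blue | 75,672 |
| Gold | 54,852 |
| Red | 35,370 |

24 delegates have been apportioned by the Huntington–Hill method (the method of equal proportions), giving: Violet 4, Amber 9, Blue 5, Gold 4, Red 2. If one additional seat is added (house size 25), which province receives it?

Priority for the next seat is population ÷ (√(s·(s+1))).
Priorities: Violet 12441.929, Amber 14314.050, Blue 13815.754, Gold 12265.280, Red 14439.742.
Highest priority: Red.

Red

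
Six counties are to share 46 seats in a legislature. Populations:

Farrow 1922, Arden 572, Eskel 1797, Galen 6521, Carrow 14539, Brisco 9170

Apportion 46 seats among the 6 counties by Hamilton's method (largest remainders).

Farrow 3, Arden 1, Eskel 2, Galen 9, Carrow 19, Brisco 12

Standard divisor: 34521 ÷ 46 ≈ 750.457.
Standard quotas: Farrow 2.5611, Arden 0.7622, Eskel 2.3945, Galen 8.6894, Carrow 19.3735, Brisco 12.2192.
Lower quotas: Farrow 2, Arden 0, Eskel 2, Galen 8, Carrow 19, Brisco 12 (sum 43, leaving 3 seats).
Remainders in descending order: Arden 0.7622, Galen 0.6894, Farrow 0.5611, Eskel 0.3945, Carrow 0.3735, Brisco 0.2192.
Largest remainders: Arden, Galen, Farrow receive the extra seats.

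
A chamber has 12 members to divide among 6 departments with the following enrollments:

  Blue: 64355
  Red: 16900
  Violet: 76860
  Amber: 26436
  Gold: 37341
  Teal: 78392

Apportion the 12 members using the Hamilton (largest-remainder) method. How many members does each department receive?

Blue 3, Red 1, Violet 3, Amber 1, Gold 1, Teal 3

Total 300284; standard divisor 300284/12 ≈ 25023.667.
Standard quotas: Blue 2.5718, Red 0.6754, Violet 3.0715, Amber 1.0564, Gold 1.4922, Teal 3.1327.
Lower quotas: Blue 2, Red 0, Violet 3, Amber 1, Gold 1, Teal 3 (sum 10, leaving 2 seats).
Remainders in descending order: Red 0.6754, Blue 0.5718, Gold 0.4922, Teal 0.1327, Violet 0.0715, Amber 0.0564.
Largest remainders: Red, Blue receive the extra seats.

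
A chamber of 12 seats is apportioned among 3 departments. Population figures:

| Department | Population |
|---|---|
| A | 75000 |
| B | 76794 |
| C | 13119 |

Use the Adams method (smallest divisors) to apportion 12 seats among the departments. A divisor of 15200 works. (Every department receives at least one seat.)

With modified divisor 15200: modified quotas A 4.934, B 5.052, C 0.863.
Rounding up: A 5, B 6, C 1 (total 12).

A 5, B 6, C 1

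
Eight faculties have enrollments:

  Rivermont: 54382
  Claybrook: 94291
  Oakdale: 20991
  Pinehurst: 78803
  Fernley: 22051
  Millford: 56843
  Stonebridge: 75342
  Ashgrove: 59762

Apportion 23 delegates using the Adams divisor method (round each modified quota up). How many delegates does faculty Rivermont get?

3

Standard divisor 462465/23 ≈ 20107.174; standard quotas: Rivermont 2.705, Claybrook 4.689, Oakdale 1.044, Pinehurst 3.919, Fernley 1.097, Millford 2.827, Stonebridge 3.747, Ashgrove 2.972.
Rounding up gives 3, 5, 2, 4, 2, 3, 4, 3 = 26 seats, so the divisor must be adjusted.
With modified divisor 24300: modified quotas Rivermont 2.238, Claybrook 3.880, Oakdale 0.864, Pinehurst 3.243, Fernley 0.907, Millford 2.339, Stonebridge 3.100, Ashgrove 2.459.
Rounding up: Rivermont 3, Claybrook 4, Oakdale 1, Pinehurst 4, Fernley 1, Millford 3, Stonebridge 4, Ashgrove 3 (total 23).
Rivermont receives 3.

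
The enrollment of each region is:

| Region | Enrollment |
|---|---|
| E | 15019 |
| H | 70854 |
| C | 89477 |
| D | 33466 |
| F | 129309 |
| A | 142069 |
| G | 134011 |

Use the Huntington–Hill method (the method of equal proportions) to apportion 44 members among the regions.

With divisor 13735: modified quotas E 1.093, H 5.159, C 6.515, D 2.437, F 9.415, A 10.344, G 9.757.
Geometric-mean thresholds: E √(1·2)=1.414, H √(5·6)=5.477, C √(6·7)=6.481, D √(2·3)=2.449, F √(9·10)=9.487, A √(10·11)=10.488, G √(9·10)=9.487.
Each quota rounded against its threshold gives E 1, H 5, C 7, D 2, F 9, A 10, G 10 (total 44).

E 1; H 5; C 7; D 2; F 9; A 10; G 10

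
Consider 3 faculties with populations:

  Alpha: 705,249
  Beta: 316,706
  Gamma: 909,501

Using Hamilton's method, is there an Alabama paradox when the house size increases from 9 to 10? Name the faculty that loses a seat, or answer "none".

At 9 seats: Alpha 3, Beta 2, Gamma 4.
At 10 seats: Alpha 4, Beta 1, Gamma 5.
Beta drops from 2 to 1.

Beta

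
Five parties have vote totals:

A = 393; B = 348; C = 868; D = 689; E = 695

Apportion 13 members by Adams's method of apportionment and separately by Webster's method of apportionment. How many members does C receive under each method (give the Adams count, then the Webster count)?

3 and 4

Adams: A 2, B 2, C 3, D 3, E 3.
Webster: A 2, B 1, C 4, D 3, E 3.
C gets 3 under Adams and 4 under Webster.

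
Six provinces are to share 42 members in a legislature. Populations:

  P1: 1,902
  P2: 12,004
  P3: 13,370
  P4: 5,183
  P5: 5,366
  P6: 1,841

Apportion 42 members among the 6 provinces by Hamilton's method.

Standard divisor: 39666 ÷ 42 ≈ 944.429.
Standard quotas: P1 2.0139, P2 12.7103, P3 14.1567, P4 5.4880, P5 5.6817, P6 1.9493.
Lower quotas: P1 2, P2 12, P3 14, P4 5, P5 5, P6 1 (sum 39, leaving 3 seats).
Remainders in descending order: P6 0.9493, P2 0.7103, P5 0.6817, P4 0.4880, P3 0.1567, P1 0.0139.
Largest remainders: P6, P2, P5 receive the extra seats.

P1 2; P2 13; P3 14; P4 5; P5 6; P6 2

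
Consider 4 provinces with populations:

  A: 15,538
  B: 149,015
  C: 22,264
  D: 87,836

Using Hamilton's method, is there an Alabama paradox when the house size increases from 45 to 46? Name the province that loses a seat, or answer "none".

A

At 45 seats: A 3, B 24, C 4, D 14.
At 46 seats: A 2, B 25, C 4, D 15.
A drops from 3 to 2.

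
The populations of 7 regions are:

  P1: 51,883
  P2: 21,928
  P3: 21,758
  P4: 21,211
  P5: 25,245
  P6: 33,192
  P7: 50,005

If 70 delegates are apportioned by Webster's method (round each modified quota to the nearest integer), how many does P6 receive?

Standard divisor 225222/70 ≈ 3217.457; standard quotas: P1 16.125, P2 6.815, P3 6.762, P4 6.592, P5 7.846, P6 10.316, P7 15.542.
Rounding to the nearest integer gives 16, 7, 7, 7, 8, 10, 16 = 71 seats, so the divisor must be adjusted.
With modified divisor 3240: modified quotas P1 16.013, P2 6.768, P3 6.715, P4 6.547, P5 7.792, P6 10.244, P7 15.434.
Rounding to the nearest integer: P1 16, P2 7, P3 7, P4 7, P5 8, P6 10, P7 15 (total 70).
P6 receives 10.

10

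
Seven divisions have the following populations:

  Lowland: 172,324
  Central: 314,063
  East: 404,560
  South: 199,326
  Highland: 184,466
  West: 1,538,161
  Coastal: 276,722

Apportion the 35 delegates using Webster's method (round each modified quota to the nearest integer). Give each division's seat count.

Standard divisor 3089622/35 ≈ 88274.914; standard quotas: Lowland 1.952, Central 3.558, East 4.583, South 2.258, Highland 2.090, West 17.425, Coastal 3.135.
Rounding to the nearest integer gives Lowland 2, Central 4, East 5, South 2, Highland 2, West 17, Coastal 3 — total 35, matching the house size, so no adjustment is needed.

Lowland 2, Central 4, East 5, South 2, Highland 2, West 17, Coastal 3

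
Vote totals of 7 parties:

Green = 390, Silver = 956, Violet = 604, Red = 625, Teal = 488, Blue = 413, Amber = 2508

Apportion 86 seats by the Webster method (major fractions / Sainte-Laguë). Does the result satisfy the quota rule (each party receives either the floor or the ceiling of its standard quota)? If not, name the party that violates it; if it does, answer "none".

Standard quotas: Green 5.605, Silver 13.739, Violet 8.680, Red 8.982, Teal 7.013, Blue 5.935, Amber 36.044.
Webster allocation: Green 6, Silver 14, Violet 9, Red 9, Teal 7, Blue 6, Amber 35.
Amber has quota 36.044 (lower 36, upper 37) but receives 35 — outside the quota interval.

Amber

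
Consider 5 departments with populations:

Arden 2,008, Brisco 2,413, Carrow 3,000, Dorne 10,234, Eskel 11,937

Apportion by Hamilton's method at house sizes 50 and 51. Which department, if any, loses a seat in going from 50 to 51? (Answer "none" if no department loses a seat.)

Arden

At 50 seats: Arden 4, Brisco 4, Carrow 5, Dorne 17, Eskel 20.
At 51 seats: Arden 3, Brisco 4, Carrow 5, Dorne 18, Eskel 21.
Arden drops from 4 to 3.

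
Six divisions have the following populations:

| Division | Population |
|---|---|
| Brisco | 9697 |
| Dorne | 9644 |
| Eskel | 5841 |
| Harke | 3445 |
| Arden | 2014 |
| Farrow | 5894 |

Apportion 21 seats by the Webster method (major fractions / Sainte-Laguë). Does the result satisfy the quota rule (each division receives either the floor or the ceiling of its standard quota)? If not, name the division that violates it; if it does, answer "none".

none

Standard quotas: Brisco 5.574, Dorne 5.543, Eskel 3.357, Harke 1.980, Arden 1.158, Farrow 3.388.
Webster allocation: Brisco 6, Dorne 6, Eskel 3, Harke 2, Arden 1, Farrow 3.
Every allocation lies between the lower and upper quota.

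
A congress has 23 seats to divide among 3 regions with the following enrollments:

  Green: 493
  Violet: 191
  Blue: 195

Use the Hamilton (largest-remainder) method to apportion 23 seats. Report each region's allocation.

The standard divisor is 879/23 ≈ 38.217.
Standard quotas: Green 12.900, Violet 4.998, Blue 5.102.
Lower quotas: Green 12, Violet 4, Blue 5 (sum 21, leaving 2 seats).
Remainders in descending order: Violet 0.998, Green 0.900, Blue 0.102.
Largest remainders: Violet, Green receive the extra seats.

Green=13, Violet=5, Blue=5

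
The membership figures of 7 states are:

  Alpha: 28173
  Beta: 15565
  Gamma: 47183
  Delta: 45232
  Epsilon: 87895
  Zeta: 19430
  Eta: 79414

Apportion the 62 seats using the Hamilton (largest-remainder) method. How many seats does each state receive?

Alpha 5, Beta 3, Gamma 9, Delta 9, Epsilon 17, Zeta 4, Eta 15

Standard divisor: 322892 ÷ 62 ≈ 5207.935.
Standard quotas: Alpha 5.4096, Beta 2.9887, Gamma 9.0598, Delta 8.6852, Epsilon 16.8771, Zeta 3.7308, Eta 15.2487.
Lower quotas: Alpha 5, Beta 2, Gamma 9, Delta 8, Epsilon 16, Zeta 3, Eta 15 (sum 58, leaving 4 seats).
Remainders in descending order: Beta 0.9887, Epsilon 0.8771, Zeta 0.7308, Delta 0.6852, Alpha 0.4096, Eta 0.2487, Gamma 0.0598.
The surplus seats go to Beta, Epsilon, Zeta, Delta.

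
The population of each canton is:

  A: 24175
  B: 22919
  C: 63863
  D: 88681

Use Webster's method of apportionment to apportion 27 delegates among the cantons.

Standard divisor 199638/27 ≈ 7394; standard quotas: A 3.270, B 3.100, C 8.637, D 11.994.
Rounding to the nearest integer gives A 3, B 3, C 9, D 12 — total 27, matching the house size, so no adjustment is needed.

A 3, B 3, C 9, D 12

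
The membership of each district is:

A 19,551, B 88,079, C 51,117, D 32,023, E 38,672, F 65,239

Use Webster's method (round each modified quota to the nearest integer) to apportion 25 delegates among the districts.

A=2, B=7, C=4, D=3, E=3, F=6

Standard divisor 294681/25 ≈ 11787.24; standard quotas: A 1.659, B 7.472, C 4.337, D 2.717, E 3.281, F 5.535.
Rounding to the nearest integer gives A 2, B 7, C 4, D 3, E 3, F 6 — total 25, matching the house size, so no adjustment is needed.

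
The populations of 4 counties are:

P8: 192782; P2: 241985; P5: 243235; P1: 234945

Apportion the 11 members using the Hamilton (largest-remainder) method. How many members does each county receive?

Standard divisor: 912947 ÷ 11 ≈ 82995.182.
Standard quotas: P8 2.3228, P2 2.9157, P5 2.9307, P1 2.8308.
Lower quotas: P8 2, P2 2, P5 2, P1 2 (sum 8, leaving 3 seats).
Remainders in descending order: P5 0.9307, P2 0.9157, P1 0.8308, P8 0.3228.
Largest remainders: P5, P2, P1 receive the extra seats.

P8 2, P2 3, P5 3, P1 3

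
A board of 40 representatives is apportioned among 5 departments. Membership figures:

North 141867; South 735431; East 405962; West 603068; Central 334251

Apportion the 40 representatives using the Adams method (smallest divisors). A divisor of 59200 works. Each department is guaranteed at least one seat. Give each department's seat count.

North 3, South 13, East 7, West 11, Central 6

With modified divisor 59200: modified quotas North 2.396, South 12.423, East 6.857, West 10.187, Central 5.646.
Rounding up: North 3, South 13, East 7, West 11, Central 6 (total 40).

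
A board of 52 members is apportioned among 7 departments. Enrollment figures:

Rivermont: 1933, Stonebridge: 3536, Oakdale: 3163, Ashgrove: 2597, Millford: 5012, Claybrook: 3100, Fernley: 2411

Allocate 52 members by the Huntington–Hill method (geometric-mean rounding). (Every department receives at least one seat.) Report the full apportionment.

With divisor 420: modified quotas Rivermont 4.602, Stonebridge 8.419, Oakdale 7.531, Ashgrove 6.183, Millford 11.933, Claybrook 7.381, Fernley 5.740.
Geometric-mean thresholds: Rivermont √(4·5)=4.472, Stonebridge √(8·9)=8.485, Oakdale √(7·8)=7.483, Ashgrove √(6·7)=6.481, Millford √(11·12)=11.489, Claybrook √(7·8)=7.483, Fernley √(5·6)=5.477.
Each quota rounded against its threshold gives Rivermont 5, Stonebridge 8, Oakdale 8, Ashgrove 6, Millford 12, Claybrook 7, Fernley 6 (total 52).

Rivermont 5; Stonebridge 8; Oakdale 8; Ashgrove 6; Millford 12; Claybrook 7; Fernley 6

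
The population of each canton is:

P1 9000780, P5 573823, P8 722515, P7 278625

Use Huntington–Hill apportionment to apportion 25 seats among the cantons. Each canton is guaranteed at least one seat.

P1 21, P5 1, P8 2, P7 1

With divisor 428974: modified quotas P1 20.982, P5 1.338, P8 1.684, P7 0.650.
Geometric-mean thresholds: P1 √(20·21)=20.494, P5 √(1·2)=1.414, P8 √(1·2)=1.414, P7 (min 1).
Each quota rounded against its threshold gives P1 21, P5 1, P8 2, P7 1 (total 25).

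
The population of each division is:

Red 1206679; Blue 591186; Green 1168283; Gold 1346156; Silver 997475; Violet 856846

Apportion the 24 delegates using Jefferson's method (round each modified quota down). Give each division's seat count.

Standard divisor 6166625/24 ≈ 256942.708; standard quotas: Red 4.696, Blue 2.301, Green 4.547, Gold 5.239, Silver 3.882, Violet 3.335.
Rounding down gives 4, 2, 4, 5, 3, 3 = 21 seats, so the divisor must be adjusted.
With modified divisor 229000: modified quotas Red 5.269, Blue 2.582, Green 5.102, Gold 5.878, Silver 4.356, Violet 3.742.
Rounding down: Red 5, Blue 2, Green 5, Gold 5, Silver 4, Violet 3 (total 24).

Red 5; Blue 2; Green 5; Gold 5; Silver 4; Violet 3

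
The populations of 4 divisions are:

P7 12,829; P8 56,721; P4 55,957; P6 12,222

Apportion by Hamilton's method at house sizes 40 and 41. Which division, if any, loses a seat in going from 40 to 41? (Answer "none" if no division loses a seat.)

At 40 seats: P7 4, P8 16, P4 16, P6 4.
At 41 seats: P7 4, P8 17, P4 17, P6 3.
P6 drops from 4 to 3.

P6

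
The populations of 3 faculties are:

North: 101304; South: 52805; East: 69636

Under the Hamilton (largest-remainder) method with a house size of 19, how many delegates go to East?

Total 223745; standard divisor 223745/19 ≈ 11776.053.
Standard quotas: North 8.6025, South 4.4841, East 5.9134.
Lower quotas: North 8, South 4, East 5 (sum 17, leaving 2 seats).
Remainders in descending order: East 0.9134, North 0.6025, South 0.4841.
Largest remainders: East, North receive the extra seats.
East receives 6.

6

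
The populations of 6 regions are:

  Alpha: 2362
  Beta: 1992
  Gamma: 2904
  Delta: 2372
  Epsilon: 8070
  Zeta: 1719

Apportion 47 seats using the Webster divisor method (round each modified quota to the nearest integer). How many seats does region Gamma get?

Standard divisor 19419/47 ≈ 413.17; standard quotas: Alpha 5.717, Beta 4.821, Gamma 7.029, Delta 5.741, Epsilon 19.532, Zeta 4.161.
Rounding to the nearest integer gives 6, 5, 7, 6, 20, 4 = 48 seats, so the divisor must be adjusted.
With modified divisor 420: modified quotas Alpha 5.624, Beta 4.743, Gamma 6.914, Delta 5.648, Epsilon 19.214, Zeta 4.093.
Rounding to the nearest integer: Alpha 6, Beta 5, Gamma 7, Delta 6, Epsilon 19, Zeta 4 (total 47).
Gamma receives 7.

7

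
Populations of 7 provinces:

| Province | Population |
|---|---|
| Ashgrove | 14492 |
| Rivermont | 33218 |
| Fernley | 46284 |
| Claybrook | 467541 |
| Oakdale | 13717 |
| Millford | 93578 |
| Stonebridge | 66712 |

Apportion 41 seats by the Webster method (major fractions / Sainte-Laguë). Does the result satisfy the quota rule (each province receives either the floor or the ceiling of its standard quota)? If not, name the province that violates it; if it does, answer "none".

Standard quotas: Ashgrove 0.808, Rivermont 1.852, Fernley 2.580, Claybrook 26.061, Oakdale 0.765, Millford 5.216, Stonebridge 3.719.
Webster allocation: Ashgrove 1, Rivermont 2, Fernley 3, Claybrook 25, Oakdale 1, Millford 5, Stonebridge 4.
Claybrook has quota 26.061 (lower 26, upper 27) but receives 25 — outside the quota interval.

Claybrook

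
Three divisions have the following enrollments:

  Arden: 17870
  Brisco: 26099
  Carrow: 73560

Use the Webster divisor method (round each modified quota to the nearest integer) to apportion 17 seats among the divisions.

Standard divisor 117529/17 ≈ 6913.471; standard quotas: Arden 2.585, Brisco 3.775, Carrow 10.640.
Rounding to the nearest integer gives 3, 4, 11 = 18 seats, so the divisor must be adjusted.
With modified divisor 7080: modified quotas Arden 2.524, Brisco 3.686, Carrow 10.390.
Rounding to the nearest integer: Arden 3, Brisco 4, Carrow 10 (total 17).

Arden 3, Brisco 4, Carrow 10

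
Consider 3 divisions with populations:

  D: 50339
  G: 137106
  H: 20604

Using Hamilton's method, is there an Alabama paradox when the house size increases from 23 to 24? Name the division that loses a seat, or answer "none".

none

At 23 seats: D 6, G 15, H 2.
At 24 seats: D 6, G 16, H 2.
No division's allocation decreased.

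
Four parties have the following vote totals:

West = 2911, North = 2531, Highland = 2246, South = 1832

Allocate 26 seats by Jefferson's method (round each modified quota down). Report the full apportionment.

West: 8, North: 7, Highland: 6, South: 5

Standard divisor 9520/26 ≈ 366.154; standard quotas: West 7.950, North 6.912, Highland 6.134, South 5.003.
Rounding down gives 7, 6, 6, 5 = 24 seats, so the divisor must be adjusted.
With modified divisor 340: modified quotas West 8.562, North 7.444, Highland 6.606, South 5.388.
Rounding down: West 8, North 7, Highland 6, South 5 (total 26).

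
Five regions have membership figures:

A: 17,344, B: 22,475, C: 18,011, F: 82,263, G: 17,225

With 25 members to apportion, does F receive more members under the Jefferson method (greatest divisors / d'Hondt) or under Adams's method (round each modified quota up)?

Jefferson: A 3, B 3, C 3, F 14, G 2.
Adams: A 3, B 4, C 3, F 12, G 3.
F gets 14 under Jefferson and 12 under Adams.

Jefferson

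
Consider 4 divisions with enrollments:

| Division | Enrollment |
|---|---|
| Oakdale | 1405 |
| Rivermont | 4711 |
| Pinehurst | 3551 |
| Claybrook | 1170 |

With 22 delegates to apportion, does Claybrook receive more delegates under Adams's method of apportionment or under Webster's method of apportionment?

Adams: Oakdale 3, Rivermont 9, Pinehurst 7, Claybrook 3.
Webster: Oakdale 3, Rivermont 10, Pinehurst 7, Claybrook 2.
Claybrook gets 3 under Adams and 2 under Webster.

Adams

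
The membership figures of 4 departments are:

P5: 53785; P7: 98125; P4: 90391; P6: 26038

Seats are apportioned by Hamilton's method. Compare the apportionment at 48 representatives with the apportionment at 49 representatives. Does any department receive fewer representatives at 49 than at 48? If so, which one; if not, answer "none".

none

At 48 seats: P5 10, P7 17, P4 16, P6 5.
At 49 seats: P5 10, P7 18, P4 16, P6 5.
No department's allocation decreased.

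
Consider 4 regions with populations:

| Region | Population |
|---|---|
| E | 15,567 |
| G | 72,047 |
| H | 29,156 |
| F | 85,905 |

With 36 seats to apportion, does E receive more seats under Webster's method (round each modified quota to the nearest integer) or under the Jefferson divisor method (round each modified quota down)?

Webster

Webster: E 3, G 13, H 5, F 15.
Jefferson: E 2, G 13, H 5, F 16.
E gets 3 under Webster and 2 under Jefferson.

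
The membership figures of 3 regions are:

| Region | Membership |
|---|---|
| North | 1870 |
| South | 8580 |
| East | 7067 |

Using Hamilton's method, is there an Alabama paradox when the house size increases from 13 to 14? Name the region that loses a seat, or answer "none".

At 13 seats: North 2, South 6, East 5.
At 14 seats: North 1, South 7, East 6.
North drops from 2 to 1.

North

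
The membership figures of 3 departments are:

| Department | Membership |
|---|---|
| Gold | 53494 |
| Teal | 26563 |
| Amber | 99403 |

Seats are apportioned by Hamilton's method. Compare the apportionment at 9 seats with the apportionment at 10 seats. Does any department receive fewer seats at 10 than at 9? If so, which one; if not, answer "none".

At 9 seats: Gold 3, Teal 1, Amber 5.
At 10 seats: Gold 3, Teal 1, Amber 6.
No department's allocation decreased.

none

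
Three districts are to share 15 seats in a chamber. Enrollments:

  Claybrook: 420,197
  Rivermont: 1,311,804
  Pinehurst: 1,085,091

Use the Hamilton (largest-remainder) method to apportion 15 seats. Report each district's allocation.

Standard divisor: 2817092 ÷ 15 ≈ 187806.133.
Standard quotas: Claybrook 2.2374, Rivermont 6.9849, Pinehurst 5.7777.
Lower quotas: Claybrook 2, Rivermont 6, Pinehurst 5 (sum 13, leaving 2 seats).
Remainders in descending order: Rivermont 0.9849, Pinehurst 0.7777, Claybrook 0.2374.
The surplus seats go to Rivermont, Pinehurst.

Claybrook=2; Rivermont=7; Pinehurst=6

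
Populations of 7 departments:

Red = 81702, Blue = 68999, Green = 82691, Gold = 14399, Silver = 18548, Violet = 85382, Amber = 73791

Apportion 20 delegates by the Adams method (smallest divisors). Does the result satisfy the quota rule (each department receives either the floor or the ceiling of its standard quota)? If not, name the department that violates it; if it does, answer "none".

Standard quotas: Red 3.840, Blue 3.243, Green 3.887, Gold 0.677, Silver 0.872, Violet 4.013, Amber 3.468.
Adams allocation: Red 4, Blue 3, Green 4, Gold 1, Silver 1, Violet 4, Amber 3.
Every allocation lies between the lower and upper quota.

none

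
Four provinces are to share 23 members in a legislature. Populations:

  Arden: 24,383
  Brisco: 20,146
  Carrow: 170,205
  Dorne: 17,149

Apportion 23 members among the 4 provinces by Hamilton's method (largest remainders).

Total 231883; standard divisor 231883/23 ≈ 10081.87.
Standard quotas: Arden 2.4185, Brisco 1.9982, Carrow 16.8823, Dorne 1.7010.
Lower quotas: Arden 2, Brisco 1, Carrow 16, Dorne 1 (sum 20, leaving 3 seats).
Remainders in descending order: Brisco 0.9982, Carrow 0.8823, Dorne 0.7010, Arden 0.4185.
Largest remainders: Brisco, Carrow, Dorne receive the extra seats.

Arden=2, Brisco=2, Carrow=17, Dorne=2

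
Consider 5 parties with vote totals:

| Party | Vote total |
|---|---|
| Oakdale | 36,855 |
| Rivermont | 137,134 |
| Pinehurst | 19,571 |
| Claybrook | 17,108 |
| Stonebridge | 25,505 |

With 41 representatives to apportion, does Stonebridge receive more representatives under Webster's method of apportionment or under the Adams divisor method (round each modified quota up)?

Webster: Oakdale 7, Rivermont 24, Pinehurst 3, Claybrook 3, Stonebridge 4.
Adams: Oakdale 6, Rivermont 23, Pinehurst 4, Claybrook 3, Stonebridge 5.
Stonebridge gets 4 under Webster and 5 under Adams.

Adams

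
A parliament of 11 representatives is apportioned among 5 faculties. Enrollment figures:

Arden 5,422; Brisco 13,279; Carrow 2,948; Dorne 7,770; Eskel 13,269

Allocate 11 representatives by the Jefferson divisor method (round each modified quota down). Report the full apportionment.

Arden: 1, Brisco: 4, Carrow: 0, Dorne: 2, Eskel: 4

Standard divisor 42688/11 ≈ 3880.727; standard quotas: Arden 1.397, Brisco 3.422, Carrow 0.760, Dorne 2.002, Eskel 3.419.
Rounding down gives 1, 3, 0, 2, 3 = 9 seats, so the divisor must be adjusted.
With modified divisor 3100: modified quotas Arden 1.749, Brisco 4.284, Carrow 0.951, Dorne 2.506, Eskel 4.280.
Rounding down: Arden 1, Brisco 4, Carrow 0, Dorne 2, Eskel 4 (total 11).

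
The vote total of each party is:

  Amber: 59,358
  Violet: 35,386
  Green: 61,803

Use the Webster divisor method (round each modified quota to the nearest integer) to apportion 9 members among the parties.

Amber 3, Violet 2, Green 4

Standard divisor 156547/9 ≈ 17394.111; standard quotas: Amber 3.413, Violet 2.034, Green 3.553.
Rounding to the nearest integer gives Amber 3, Violet 2, Green 4 — total 9, matching the house size, so no adjustment is needed.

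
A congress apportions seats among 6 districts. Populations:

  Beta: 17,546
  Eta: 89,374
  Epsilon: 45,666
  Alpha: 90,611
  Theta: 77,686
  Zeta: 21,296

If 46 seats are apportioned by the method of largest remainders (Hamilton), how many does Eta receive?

12

Total 342179; standard divisor 342179/46 ≈ 7438.674.
Standard quotas: Beta 2.3588, Eta 12.0148, Epsilon 6.1390, Alpha 12.1811, Theta 10.4435, Zeta 2.8629.
Lower quotas: Beta 2, Eta 12, Epsilon 6, Alpha 12, Theta 10, Zeta 2 (sum 44, leaving 2 seats).
Remainders in descending order: Zeta 0.8629, Theta 0.4435, Beta 0.3588, Alpha 0.1811, Epsilon 0.1390, Eta 0.0148.
Largest remainders: Zeta, Theta receive the extra seats.
Eta receives 12.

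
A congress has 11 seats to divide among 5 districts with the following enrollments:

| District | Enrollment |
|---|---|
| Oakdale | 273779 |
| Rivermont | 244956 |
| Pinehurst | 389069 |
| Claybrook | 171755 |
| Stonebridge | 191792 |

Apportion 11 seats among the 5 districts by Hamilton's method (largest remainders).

Standard divisor: 1271351 ÷ 11 ≈ 115577.364.
Standard quotas: Oakdale 2.3688, Rivermont 2.1194, Pinehurst 3.3663, Claybrook 1.4861, Stonebridge 1.6594.
Lower quotas: Oakdale 2, Rivermont 2, Pinehurst 3, Claybrook 1, Stonebridge 1 (sum 9, leaving 2 seats).
Remainders in descending order: Stonebridge 0.6594, Claybrook 0.4861, Oakdale 0.3688, Pinehurst 0.3663, Rivermont 0.1194.
The surplus seats go to Stonebridge, Claybrook.

Oakdale 2, Rivermont 2, Pinehurst 3, Claybrook 2, Stonebridge 2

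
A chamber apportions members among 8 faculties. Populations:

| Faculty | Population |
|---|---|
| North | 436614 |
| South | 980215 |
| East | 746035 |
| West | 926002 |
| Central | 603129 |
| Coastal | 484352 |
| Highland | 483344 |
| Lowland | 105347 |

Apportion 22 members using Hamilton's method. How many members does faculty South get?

Standard divisor: 4765038 ÷ 22 ≈ 216592.636.
Standard quotas: North 2.0158, South 4.5256, East 3.4444, West 4.2753, Central 2.7846, Coastal 2.2362, Highland 2.2316, Lowland 0.4864.
Lower quotas: North 2, South 4, East 3, West 4, Central 2, Coastal 2, Highland 2, Lowland 0 (sum 19, leaving 3 seats).
Remainders in descending order: Central 0.7846, South 0.5256, Lowland 0.4864, East 0.4444, West 0.2753, Coastal 0.2362, Highland 0.2316, North 0.0158.
Largest remainders: Central, South, Lowland receive the extra seats.
South receives 5.

5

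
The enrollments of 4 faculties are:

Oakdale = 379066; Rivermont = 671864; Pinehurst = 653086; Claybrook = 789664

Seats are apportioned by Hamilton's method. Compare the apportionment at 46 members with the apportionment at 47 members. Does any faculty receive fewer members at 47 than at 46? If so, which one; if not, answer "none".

At 46 seats: Oakdale 7, Rivermont 12, Pinehurst 12, Claybrook 15.
At 47 seats: Oakdale 7, Rivermont 13, Pinehurst 12, Claybrook 15.
No faculty's allocation decreased.

none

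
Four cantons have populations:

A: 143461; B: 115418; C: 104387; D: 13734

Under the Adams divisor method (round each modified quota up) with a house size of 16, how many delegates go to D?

1

Standard divisor 377000/16 ≈ 23562.5; standard quotas: A 6.089, B 4.898, C 4.430, D 0.583.
Rounding up gives 7, 5, 5, 1 = 18 seats, so the divisor must be adjusted.
With modified divisor 27400: modified quotas A 5.236, B 4.212, C 3.810, D 0.501.
Rounding up: A 6, B 5, C 4, D 1 (total 16).
D receives 1.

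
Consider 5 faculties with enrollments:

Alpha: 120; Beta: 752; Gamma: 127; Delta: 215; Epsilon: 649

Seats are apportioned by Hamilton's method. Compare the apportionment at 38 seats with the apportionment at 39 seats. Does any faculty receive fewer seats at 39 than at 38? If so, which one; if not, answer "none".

Alpha

At 38 seats: Alpha 3, Beta 15, Gamma 3, Delta 4, Epsilon 13.
At 39 seats: Alpha 2, Beta 16, Gamma 3, Delta 4, Epsilon 14.
Alpha drops from 3 to 2.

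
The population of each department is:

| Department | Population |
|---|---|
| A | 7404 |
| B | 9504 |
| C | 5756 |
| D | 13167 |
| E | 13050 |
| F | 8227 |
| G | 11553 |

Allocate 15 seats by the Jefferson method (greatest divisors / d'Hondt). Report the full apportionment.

Standard divisor 68661/15 ≈ 4577.4; standard quotas: A 1.618, B 2.076, C 1.257, D 2.877, E 2.851, F 1.797, G 2.524.
Rounding down gives 1, 2, 1, 2, 2, 1, 2 = 11 seats, so the divisor must be adjusted.
With modified divisor 3800: modified quotas A 1.948, B 2.501, C 1.515, D 3.465, E 3.434, F 2.165, G 3.040.
Rounding down: A 1, B 2, C 1, D 3, E 3, F 2, G 3 (total 15).

A 1, B 2, C 1, D 3, E 3, F 2, G 3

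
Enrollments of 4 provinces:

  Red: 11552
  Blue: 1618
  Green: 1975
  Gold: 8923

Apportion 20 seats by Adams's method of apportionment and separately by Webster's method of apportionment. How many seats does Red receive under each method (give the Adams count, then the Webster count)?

Adams: Red 9, Blue 2, Green 2, Gold 7.
Webster: Red 10, Blue 1, Green 2, Gold 7.
Red gets 9 under Adams and 10 under Webster.

9 and 10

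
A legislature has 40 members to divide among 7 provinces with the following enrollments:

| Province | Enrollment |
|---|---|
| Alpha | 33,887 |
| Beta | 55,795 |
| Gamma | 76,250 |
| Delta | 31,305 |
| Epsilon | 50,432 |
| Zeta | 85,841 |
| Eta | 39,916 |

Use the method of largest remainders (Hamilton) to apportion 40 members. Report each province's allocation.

Total 373426; standard divisor 373426/40 ≈ 9335.65.
Standard quotas: Alpha 3.6298, Beta 5.9766, Gamma 8.1676, Delta 3.3533, Epsilon 5.4021, Zeta 9.1950, Eta 4.2757.
Lower quotas: Alpha 3, Beta 5, Gamma 8, Delta 3, Epsilon 5, Zeta 9, Eta 4 (sum 37, leaving 3 seats).
Remainders in descending order: Beta 0.9766, Alpha 0.6298, Epsilon 0.4021, Delta 0.3533, Eta 0.2757, Zeta 0.1950, Gamma 0.1676.
Largest remainders: Beta, Alpha, Epsilon receive the extra seats.

Alpha: 4; Beta: 6; Gamma: 8; Delta: 3; Epsilon: 6; Zeta: 9; Eta: 4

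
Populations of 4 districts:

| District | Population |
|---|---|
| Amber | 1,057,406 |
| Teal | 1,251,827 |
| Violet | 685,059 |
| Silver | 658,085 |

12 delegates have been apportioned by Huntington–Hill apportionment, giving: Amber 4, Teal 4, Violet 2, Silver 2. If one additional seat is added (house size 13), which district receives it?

Teal

Priority for the next seat is population ÷ (√(s·(s+1))).
Priorities: Amber 236443.170, Teal 279917.027, Violet 279674.166, Silver 268662.076.
Highest priority: Teal.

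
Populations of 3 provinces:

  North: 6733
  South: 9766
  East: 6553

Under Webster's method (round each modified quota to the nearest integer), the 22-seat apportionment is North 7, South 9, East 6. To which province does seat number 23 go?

Priority for the next seat is population ÷ (current seats + 0.5).
Priorities: North 897.733, South 1028.000, East 1008.154.
Highest priority: South.

South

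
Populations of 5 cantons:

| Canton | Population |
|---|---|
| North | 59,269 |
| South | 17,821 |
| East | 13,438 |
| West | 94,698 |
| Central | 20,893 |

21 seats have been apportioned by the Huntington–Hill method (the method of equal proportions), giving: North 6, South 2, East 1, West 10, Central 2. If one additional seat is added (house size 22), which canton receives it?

East

Priority for the next seat is population ÷ (√(s·(s+1))).
Priorities: North 9145.405, South 7275.393, East 9502.101, West 9029.100, Central 8529.532.
Highest priority: East.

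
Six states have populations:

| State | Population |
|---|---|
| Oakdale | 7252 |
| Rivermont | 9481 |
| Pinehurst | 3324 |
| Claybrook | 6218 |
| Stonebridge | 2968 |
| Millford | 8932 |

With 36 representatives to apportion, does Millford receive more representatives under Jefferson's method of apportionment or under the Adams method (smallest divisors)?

Jefferson

Jefferson: Oakdale 7, Rivermont 9, Pinehurst 3, Claybrook 6, Stonebridge 2, Millford 9.
Adams: Oakdale 7, Rivermont 9, Pinehurst 3, Claybrook 6, Stonebridge 3, Millford 8.
Millford gets 9 under Jefferson and 8 under Adams.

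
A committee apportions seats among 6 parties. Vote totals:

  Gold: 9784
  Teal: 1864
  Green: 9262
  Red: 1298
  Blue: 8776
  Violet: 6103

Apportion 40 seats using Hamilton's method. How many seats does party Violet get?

7

Standard divisor: 37087 ÷ 40 ≈ 927.175.
Standard quotas: Gold 10.5525, Teal 2.0104, Green 9.9895, Red 1.4000, Blue 9.4653, Violet 6.5824.
Lower quotas: Gold 10, Teal 2, Green 9, Red 1, Blue 9, Violet 6 (sum 37, leaving 3 seats).
Remainders in descending order: Green 0.9895, Violet 0.5824, Gold 0.5525, Blue 0.4653, Red 0.4000, Teal 0.0104.
Largest remainders: Green, Violet, Gold receive the extra seats.
Violet receives 7.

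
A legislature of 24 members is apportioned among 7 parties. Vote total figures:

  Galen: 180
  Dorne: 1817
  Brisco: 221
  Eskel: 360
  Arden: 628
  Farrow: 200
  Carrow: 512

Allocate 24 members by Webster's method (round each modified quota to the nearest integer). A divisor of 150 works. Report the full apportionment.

With modified divisor 150: modified quotas Galen 1.200, Dorne 12.113, Brisco 1.473, Eskel 2.400, Arden 4.187, Farrow 1.333, Carrow 3.413.
Rounding to the nearest integer: Galen 1, Dorne 12, Brisco 1, Eskel 2, Arden 4, Farrow 1, Carrow 3 (total 24).

Galen 1, Dorne 12, Brisco 1, Eskel 2, Arden 4, Farrow 1, Carrow 3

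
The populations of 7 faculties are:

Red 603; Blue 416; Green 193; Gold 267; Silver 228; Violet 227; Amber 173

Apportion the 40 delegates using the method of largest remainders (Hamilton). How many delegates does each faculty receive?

Red 12, Blue 8, Green 4, Gold 5, Silver 4, Violet 4, Amber 3

Standard divisor: 2107 ÷ 40 ≈ 52.675.
Standard quotas: Red 11.448, Blue 7.897, Green 3.664, Gold 5.069, Silver 4.328, Violet 4.309, Amber 3.284.
Lower quotas: Red 11, Blue 7, Green 3, Gold 5, Silver 4, Violet 4, Amber 3 (sum 37, leaving 3 seats).
Remainders in descending order: Blue 0.897, Green 0.664, Red 0.448, Silver 0.328, Violet 0.309, Amber 0.284, Gold 0.069.
Largest remainders: Blue, Green, Red receive the extra seats.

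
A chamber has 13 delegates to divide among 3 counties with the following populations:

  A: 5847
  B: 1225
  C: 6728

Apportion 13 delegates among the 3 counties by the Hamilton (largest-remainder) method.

Standard divisor: 13800 ÷ 13 ≈ 1061.538.
Standard quotas: A 5.5080, B 1.1540, C 6.3380.
Lower quotas: A 5, B 1, C 6 (sum 12, leaving 1 seat).
Remainders in descending order: A 0.5080, C 0.3380, B 0.1540.
The surplus seat goes to A.

A=6, B=1, C=6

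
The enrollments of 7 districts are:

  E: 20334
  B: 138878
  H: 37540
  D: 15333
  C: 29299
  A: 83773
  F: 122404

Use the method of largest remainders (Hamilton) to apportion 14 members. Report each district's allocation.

Total 447561; standard divisor 447561/14 ≈ 31968.643.
Standard quotas: E 0.6361, B 4.3442, H 1.1743, D 0.4796, C 0.9165, A 2.6205, F 3.8289.
Lower quotas: E 0, B 4, H 1, D 0, C 0, A 2, F 3 (sum 10, leaving 4 seats).
Remainders in descending order: C 0.9165, F 0.8289, E 0.6361, A 0.6205, D 0.4796, B 0.3442, H 0.1743.
Largest remainders: C, F, E, A receive the extra seats.

E=1; B=4; H=1; D=0; C=1; A=3; F=4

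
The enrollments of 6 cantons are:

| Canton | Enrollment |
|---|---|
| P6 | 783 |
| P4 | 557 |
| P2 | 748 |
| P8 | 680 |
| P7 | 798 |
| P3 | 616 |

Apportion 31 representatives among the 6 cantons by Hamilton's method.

P6: 6, P4: 4, P2: 5, P8: 5, P7: 6, P3: 5

Standard divisor: 4182 ÷ 31 ≈ 134.903.
Standard quotas: P6 5.804, P4 4.129, P2 5.545, P8 5.041, P7 5.915, P3 4.566.
Lower quotas: P6 5, P4 4, P2 5, P8 5, P7 5, P3 4 (sum 28, leaving 3 seats).
Remainders in descending order: P7 0.915, P6 0.804, P3 0.566, P2 0.545, P4 0.129, P8 0.041.
Largest remainders: P7, P6, P3 receive the extra seats.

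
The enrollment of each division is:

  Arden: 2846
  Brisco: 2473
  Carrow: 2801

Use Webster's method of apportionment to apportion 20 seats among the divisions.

Standard divisor 8120/20 ≈ 406; standard quotas: Arden 7.010, Brisco 6.091, Carrow 6.899.
Rounding to the nearest integer gives Arden 7, Brisco 6, Carrow 7 — total 20, matching the house size, so no adjustment is needed.

Arden=7; Brisco=6; Carrow=7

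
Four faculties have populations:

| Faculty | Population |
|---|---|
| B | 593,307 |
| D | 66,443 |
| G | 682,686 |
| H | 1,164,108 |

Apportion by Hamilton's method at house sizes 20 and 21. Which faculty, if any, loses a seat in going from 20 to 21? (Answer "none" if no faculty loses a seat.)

D

At 20 seats: B 5, D 1, G 5, H 9.
At 21 seats: B 5, D 0, G 6, H 10.
D drops from 1 to 0.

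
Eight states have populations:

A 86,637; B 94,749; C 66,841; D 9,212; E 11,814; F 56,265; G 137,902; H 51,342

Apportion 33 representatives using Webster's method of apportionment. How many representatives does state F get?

4

Standard divisor 514762/33 ≈ 15598.848; standard quotas: A 5.554, B 6.074, C 4.285, D 0.591, E 0.757, F 3.607, G 8.841, H 3.291.
Rounding to the nearest integer gives 6, 6, 4, 1, 1, 4, 9, 3 = 34 seats, so the divisor must be adjusted.
With modified divisor 15900: modified quotas A 5.449, B 5.959, C 4.204, D 0.579, E 0.743, F 3.539, G 8.673, H 3.229.
Rounding to the nearest integer: A 5, B 6, C 4, D 1, E 1, F 4, G 9, H 3 (total 33).
F receives 4.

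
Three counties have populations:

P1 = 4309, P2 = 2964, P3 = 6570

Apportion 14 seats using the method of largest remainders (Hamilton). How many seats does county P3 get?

Standard divisor: 13843 ÷ 14 ≈ 988.786.
Standard quotas: P1 4.3579, P2 2.9976, P3 6.6445.
Lower quotas: P1 4, P2 2, P3 6 (sum 12, leaving 2 seats).
Remainders in descending order: P2 0.9976, P3 0.6445, P1 0.3579.
The surplus seats go to P2, P3.
P3 receives 7.

7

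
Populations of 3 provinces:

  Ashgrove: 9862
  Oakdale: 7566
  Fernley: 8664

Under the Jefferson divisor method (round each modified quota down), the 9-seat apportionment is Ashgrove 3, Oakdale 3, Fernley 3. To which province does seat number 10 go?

Ashgrove

Priority for the next seat is population ÷ (current seats + 1).
Priorities: Ashgrove 2465.500, Oakdale 1891.500, Fernley 2166.000.
Highest priority: Ashgrove.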